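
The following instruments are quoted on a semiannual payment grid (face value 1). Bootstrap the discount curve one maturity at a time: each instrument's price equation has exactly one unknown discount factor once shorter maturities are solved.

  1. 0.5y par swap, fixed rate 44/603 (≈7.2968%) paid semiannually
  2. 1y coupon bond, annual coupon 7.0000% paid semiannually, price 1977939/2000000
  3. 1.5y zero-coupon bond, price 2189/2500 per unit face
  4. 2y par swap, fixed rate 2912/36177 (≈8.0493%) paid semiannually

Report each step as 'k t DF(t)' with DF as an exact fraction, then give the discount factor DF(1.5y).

1 1/2 603/625
2 1 9229/10000
3 3/2 2189/2500
4 2 534/625
DF(1.5y) = 2189/2500 ≈ 0.875600

step 1 [0.5y] swap r/2=22/603: DF=(1 − 22/603·(0))/(1+22/603) = 603/625 ≈ 0.964800
step 2 [1y] bond c/2=7/200: DF=(1977939/2000000 − 7/200·(0.964800))/(1+7/200) = 9229/10000 ≈ 0.922900
step 3 [1.5y] zero: DF = P = 2189/2500 ≈ 0.875600
step 4 [2y] swap r/2=1456/36177: DF=(1 − 1456/36177·(0.964800+0.922900+0.875600))/(1+1456/36177) = 534/625 ≈ 0.854400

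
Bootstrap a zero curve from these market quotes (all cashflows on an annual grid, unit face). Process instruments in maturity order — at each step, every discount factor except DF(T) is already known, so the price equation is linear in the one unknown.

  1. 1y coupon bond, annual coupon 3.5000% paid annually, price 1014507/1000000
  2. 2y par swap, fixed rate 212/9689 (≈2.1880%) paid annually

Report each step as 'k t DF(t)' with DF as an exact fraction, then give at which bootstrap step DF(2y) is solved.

1 1 4901/5000
2 2 1197/1250
DF(2y) is solved at step 2

step 1 [1y] bond c/1=7/200: DF=(1014507/1000000 − 7/200·(0))/(1+7/200) = 4901/5000 ≈ 0.980200
step 2 [2y] swap r/1=212/9689: DF=(1 − 212/9689·(0.980200))/(1+212/9689) = 1197/1250 ≈ 0.957600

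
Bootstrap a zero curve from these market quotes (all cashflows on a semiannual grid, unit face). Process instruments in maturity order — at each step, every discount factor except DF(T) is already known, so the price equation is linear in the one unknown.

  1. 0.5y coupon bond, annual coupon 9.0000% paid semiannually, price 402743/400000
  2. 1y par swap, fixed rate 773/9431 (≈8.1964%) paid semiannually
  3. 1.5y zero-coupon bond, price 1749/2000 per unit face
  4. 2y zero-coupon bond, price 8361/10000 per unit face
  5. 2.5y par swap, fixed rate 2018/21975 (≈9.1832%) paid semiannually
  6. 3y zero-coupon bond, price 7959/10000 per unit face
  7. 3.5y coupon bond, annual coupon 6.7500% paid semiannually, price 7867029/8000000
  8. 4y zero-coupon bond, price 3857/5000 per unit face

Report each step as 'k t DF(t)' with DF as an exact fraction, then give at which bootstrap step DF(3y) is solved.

step 1 [0.5y] bond c/2=9/200: DF=(402743/400000 − 9/200·(0))/(1+9/200) = 1927/2000 ≈ 0.963500
step 2 [1y] swap r/2=773/18862: DF=(1 − 773/18862·(0.963500))/(1+773/18862) = 9227/10000 ≈ 0.922700
step 3 [1.5y] zero: DF = P = 1749/2000 ≈ 0.874500
step 4 [2y] zero: DF = P = 8361/10000 ≈ 0.836100
step 5 [2.5y] swap r/2=1009/21975: DF=(1 − 1009/21975·(0.963500+0.922700+0.874500+0.836100))/(1+1009/21975) = 3991/5000 ≈ 0.798200
step 6 [3y] zero: DF = P = 7959/10000 ≈ 0.795900
step 7 [3.5y] bond c/2=27/800: DF=(7867029/8000000 − 27/800·(0.963500+0.922700+0.874500+0.836100+0.798200+0.795900))/(1+27/800) = 3909/5000 ≈ 0.781800
step 8 [4y] zero: DF = P = 3857/5000 ≈ 0.771400

1 1/2 1927/2000
2 1 9227/10000
3 3/2 1749/2000
4 2 8361/10000
5 5/2 3991/5000
6 3 7959/10000
7 7/2 3909/5000
8 4 3857/5000
DF(3y) is solved at step 6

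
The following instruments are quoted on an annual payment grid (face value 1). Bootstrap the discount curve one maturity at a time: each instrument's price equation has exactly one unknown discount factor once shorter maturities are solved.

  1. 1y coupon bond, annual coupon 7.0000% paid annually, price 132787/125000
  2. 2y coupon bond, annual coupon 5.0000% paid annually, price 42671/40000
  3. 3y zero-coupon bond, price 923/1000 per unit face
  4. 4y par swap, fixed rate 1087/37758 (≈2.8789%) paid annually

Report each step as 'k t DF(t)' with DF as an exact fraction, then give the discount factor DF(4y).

step 1 [1y] bond c/1=7/100: DF=(132787/125000 − 7/100·(0))/(1+7/100) = 1241/1250 ≈ 0.992800
step 2 [2y] bond c/1=1/20: DF=(42671/40000 − 1/20·(0.992800))/(1+1/20) = 9687/10000 ≈ 0.968700
step 3 [3y] zero: DF = P = 923/1000 ≈ 0.923000
step 4 [4y] swap r/1=1087/37758: DF=(1 − 1087/37758·(0.992800+0.968700+0.923000))/(1+1087/37758) = 8913/10000 ≈ 0.891300

1 1 1241/1250
2 2 9687/10000
3 3 923/1000
4 4 8913/10000
DF(4y) = 8913/10000 ≈ 0.891300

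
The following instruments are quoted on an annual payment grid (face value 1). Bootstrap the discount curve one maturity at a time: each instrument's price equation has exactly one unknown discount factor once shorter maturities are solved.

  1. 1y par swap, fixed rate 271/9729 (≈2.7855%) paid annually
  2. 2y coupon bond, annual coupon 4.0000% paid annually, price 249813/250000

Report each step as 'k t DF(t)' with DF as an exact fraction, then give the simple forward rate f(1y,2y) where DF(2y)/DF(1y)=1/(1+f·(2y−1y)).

1 1 9729/10000
2 2 4617/5000
f(1y,2y) = ((9729/10000)/(4617/5000) − 1)/(1) = 55/1026 ≈ 5.3606%

step 1 [1y] swap r/1=271/9729: DF=(1 − 271/9729·(0))/(1+271/9729) = 9729/10000 ≈ 0.972900
step 2 [2y] bond c/1=1/25: DF=(249813/250000 − 1/25·(0.972900))/(1+1/25) = 4617/5000 ≈ 0.923400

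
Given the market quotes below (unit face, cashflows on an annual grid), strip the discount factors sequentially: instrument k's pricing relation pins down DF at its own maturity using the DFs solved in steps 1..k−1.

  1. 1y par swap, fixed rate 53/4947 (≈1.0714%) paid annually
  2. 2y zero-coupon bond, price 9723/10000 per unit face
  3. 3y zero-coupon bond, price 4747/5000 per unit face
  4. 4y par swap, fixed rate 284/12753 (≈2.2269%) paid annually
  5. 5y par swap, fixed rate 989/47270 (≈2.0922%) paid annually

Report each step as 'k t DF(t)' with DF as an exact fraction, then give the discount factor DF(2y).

1 1 4947/5000
2 2 9723/10000
3 3 4747/5000
4 4 2287/2500
5 5 9011/10000
DF(2y) = 9723/10000 ≈ 0.972300

step 1 [1y] swap r/1=53/4947: DF=(1 − 53/4947·(0))/(1+53/4947) = 4947/5000 ≈ 0.989400
step 2 [2y] zero: DF = P = 9723/10000 ≈ 0.972300
step 3 [3y] zero: DF = P = 4747/5000 ≈ 0.949400
step 4 [4y] swap r/1=284/12753: DF=(1 − 284/12753·(0.989400+0.972300+0.949400))/(1+284/12753) = 2287/2500 ≈ 0.914800
step 5 [5y] swap r/1=989/47270: DF=(1 − 989/47270·(0.989400+0.972300+0.949400+0.914800))/(1+989/47270) = 9011/10000 ≈ 0.901100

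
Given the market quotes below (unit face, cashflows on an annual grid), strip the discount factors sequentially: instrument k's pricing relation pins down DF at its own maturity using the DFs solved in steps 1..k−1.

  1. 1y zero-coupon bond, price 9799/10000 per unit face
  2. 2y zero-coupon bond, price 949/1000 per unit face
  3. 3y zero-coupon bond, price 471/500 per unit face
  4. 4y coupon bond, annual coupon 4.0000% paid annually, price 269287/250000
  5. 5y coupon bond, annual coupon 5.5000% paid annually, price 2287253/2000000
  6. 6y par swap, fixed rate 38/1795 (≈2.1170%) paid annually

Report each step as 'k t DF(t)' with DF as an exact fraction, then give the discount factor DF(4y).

1 1 9799/10000
2 2 949/1000
3 3 471/500
4 4 9253/10000
5 5 8861/10000
6 6 4411/5000
DF(4y) = 9253/10000 ≈ 0.925300

step 1 [1y] zero: DF = P = 9799/10000 ≈ 0.979900
step 2 [2y] zero: DF = P = 949/1000 ≈ 0.949000
step 3 [3y] zero: DF = P = 471/500 ≈ 0.942000
step 4 [4y] bond c/1=1/25: DF=(269287/250000 − 1/25·(0.979900+0.949000+0.942000))/(1+1/25) = 9253/10000 ≈ 0.925300
step 5 [5y] bond c/1=11/200: DF=(2287253/2000000 − 11/200·(0.979900+0.949000+0.942000+0.925300))/(1+11/200) = 8861/10000 ≈ 0.886100
step 6 [6y] swap r/1=38/1795: DF=(1 − 38/1795·(0.979900+0.949000+0.942000+0.925300+0.886100))/(1+38/1795) = 4411/5000 ≈ 0.882200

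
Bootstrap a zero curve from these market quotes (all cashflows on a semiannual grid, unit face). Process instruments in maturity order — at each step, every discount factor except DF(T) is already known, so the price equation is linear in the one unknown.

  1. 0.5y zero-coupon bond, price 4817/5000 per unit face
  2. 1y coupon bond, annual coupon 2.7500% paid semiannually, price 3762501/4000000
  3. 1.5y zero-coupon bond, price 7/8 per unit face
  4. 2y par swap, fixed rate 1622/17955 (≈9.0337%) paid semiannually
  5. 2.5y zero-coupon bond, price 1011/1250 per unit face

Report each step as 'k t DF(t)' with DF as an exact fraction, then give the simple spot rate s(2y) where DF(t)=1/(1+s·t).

1 1/2 4817/5000
2 1 2287/2500
3 3/2 7/8
4 2 4189/5000
5 5/2 1011/1250
s(2y) = (1/(4189/5000) − 1)/(2) = 811/8378 ≈ 9.6801%

step 1 [0.5y] zero: DF = P = 4817/5000 ≈ 0.963400
step 2 [1y] bond c/2=11/800: DF=(3762501/4000000 − 11/800·(0.963400))/(1+11/800) = 2287/2500 ≈ 0.914800
step 3 [1.5y] zero: DF = P = 7/8 ≈ 0.875000
step 4 [2y] swap r/2=811/17955: DF=(1 − 811/17955·(0.963400+0.914800+0.875000))/(1+811/17955) = 4189/5000 ≈ 0.837800
step 5 [2.5y] zero: DF = P = 1011/1250 ≈ 0.808800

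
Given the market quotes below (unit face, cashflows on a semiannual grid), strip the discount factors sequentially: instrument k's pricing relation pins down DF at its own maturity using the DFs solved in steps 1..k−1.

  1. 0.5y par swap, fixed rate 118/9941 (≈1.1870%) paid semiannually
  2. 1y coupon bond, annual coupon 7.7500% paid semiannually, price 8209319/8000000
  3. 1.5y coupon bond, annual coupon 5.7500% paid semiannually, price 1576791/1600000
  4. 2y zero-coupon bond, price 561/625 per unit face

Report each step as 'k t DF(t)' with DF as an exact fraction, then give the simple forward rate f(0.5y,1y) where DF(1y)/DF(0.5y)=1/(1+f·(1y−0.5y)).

1 1/2 9941/10000
2 1 2377/2500
3 3/2 2259/2500
4 2 561/625
f(0.5y,1y) = ((9941/10000)/(2377/2500) − 1)/(1/2) = 433/4754 ≈ 9.1081%

step 1 [0.5y] swap r/2=59/9941: DF=(1 − 59/9941·(0))/(1+59/9941) = 9941/10000 ≈ 0.994100
step 2 [1y] bond c/2=31/800: DF=(8209319/8000000 − 31/800·(0.994100))/(1+31/800) = 2377/2500 ≈ 0.950800
step 3 [1.5y] bond c/2=23/800: DF=(1576791/1600000 − 23/800·(0.994100+0.950800))/(1+23/800) = 2259/2500 ≈ 0.903600
step 4 [2y] zero: DF = P = 561/625 ≈ 0.897600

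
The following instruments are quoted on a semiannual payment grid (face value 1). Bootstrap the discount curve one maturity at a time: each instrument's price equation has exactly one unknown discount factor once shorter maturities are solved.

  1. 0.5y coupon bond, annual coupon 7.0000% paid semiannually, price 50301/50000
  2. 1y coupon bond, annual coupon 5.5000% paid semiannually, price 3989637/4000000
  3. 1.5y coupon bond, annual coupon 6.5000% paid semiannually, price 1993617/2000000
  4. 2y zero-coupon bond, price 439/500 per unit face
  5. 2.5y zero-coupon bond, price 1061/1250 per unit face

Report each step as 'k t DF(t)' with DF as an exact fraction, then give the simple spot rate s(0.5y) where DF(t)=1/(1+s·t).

step 1 [0.5y] bond c/2=7/200: DF=(50301/50000 − 7/200·(0))/(1+7/200) = 243/250 ≈ 0.972000
step 2 [1y] bond c/2=11/400: DF=(3989637/4000000 − 11/400·(0.972000))/(1+11/400) = 9447/10000 ≈ 0.944700
step 3 [1.5y] bond c/2=13/400: DF=(1993617/2000000 − 13/400·(0.972000+0.944700))/(1+13/400) = 9051/10000 ≈ 0.905100
step 4 [2y] zero: DF = P = 439/500 ≈ 0.878000
step 5 [2.5y] zero: DF = P = 1061/1250 ≈ 0.848800

1 1/2 243/250
2 1 9447/10000
3 3/2 9051/10000
4 2 439/500
5 5/2 1061/1250
s(0.5y) = (1/(243/250) − 1)/(1/2) = 14/243 ≈ 5.7613%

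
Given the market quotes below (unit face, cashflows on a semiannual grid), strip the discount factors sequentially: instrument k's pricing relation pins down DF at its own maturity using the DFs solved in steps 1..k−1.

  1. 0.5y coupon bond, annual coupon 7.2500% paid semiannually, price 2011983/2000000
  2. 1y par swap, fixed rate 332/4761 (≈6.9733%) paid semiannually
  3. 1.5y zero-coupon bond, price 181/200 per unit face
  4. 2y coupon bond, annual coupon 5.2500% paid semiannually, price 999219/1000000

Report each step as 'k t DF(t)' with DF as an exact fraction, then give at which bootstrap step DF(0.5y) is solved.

step 1 [0.5y] bond c/2=29/800: DF=(2011983/2000000 − 29/800·(0))/(1+29/800) = 2427/2500 ≈ 0.970800
step 2 [1y] swap r/2=166/4761: DF=(1 − 166/4761·(0.970800))/(1+166/4761) = 1167/1250 ≈ 0.933600
step 3 [1.5y] zero: DF = P = 181/200 ≈ 0.905000
step 4 [2y] bond c/2=21/800: DF=(999219/1000000 − 21/800·(0.970800+0.933600+0.905000))/(1+21/800) = 4509/5000 ≈ 0.901800

1 1/2 2427/2500
2 1 1167/1250
3 3/2 181/200
4 2 4509/5000
DF(0.5y) is solved at step 1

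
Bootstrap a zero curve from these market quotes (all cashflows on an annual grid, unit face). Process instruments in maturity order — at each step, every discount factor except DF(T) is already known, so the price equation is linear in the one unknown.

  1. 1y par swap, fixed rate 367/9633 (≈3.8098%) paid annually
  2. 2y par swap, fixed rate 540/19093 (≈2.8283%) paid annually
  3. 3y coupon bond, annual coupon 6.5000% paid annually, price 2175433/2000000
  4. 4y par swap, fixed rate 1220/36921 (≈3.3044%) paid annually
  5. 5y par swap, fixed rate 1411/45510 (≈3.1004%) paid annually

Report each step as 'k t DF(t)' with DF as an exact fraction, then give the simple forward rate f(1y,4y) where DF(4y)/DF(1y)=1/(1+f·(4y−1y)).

step 1 [1y] swap r/1=367/9633: DF=(1 − 367/9633·(0))/(1+367/9633) = 9633/10000 ≈ 0.963300
step 2 [2y] swap r/1=540/19093: DF=(1 − 540/19093·(0.963300))/(1+540/19093) = 473/500 ≈ 0.946000
step 3 [3y] bond c/1=13/200: DF=(2175433/2000000 − 13/200·(0.963300+0.946000))/(1+13/200) = 1131/1250 ≈ 0.904800
step 4 [4y] swap r/1=1220/36921: DF=(1 − 1220/36921·(0.963300+0.946000+0.904800))/(1+1220/36921) = 439/500 ≈ 0.878000
step 5 [5y] swap r/1=1411/45510: DF=(1 − 1411/45510·(0.963300+0.946000+0.904800+0.878000))/(1+1411/45510) = 8589/10000 ≈ 0.858900

1 1 9633/10000
2 2 473/500
3 3 1131/1250
4 4 439/500
5 5 8589/10000
f(1y,4y) = ((9633/10000)/(439/500) − 1)/(3) = 853/26340 ≈ 3.2384%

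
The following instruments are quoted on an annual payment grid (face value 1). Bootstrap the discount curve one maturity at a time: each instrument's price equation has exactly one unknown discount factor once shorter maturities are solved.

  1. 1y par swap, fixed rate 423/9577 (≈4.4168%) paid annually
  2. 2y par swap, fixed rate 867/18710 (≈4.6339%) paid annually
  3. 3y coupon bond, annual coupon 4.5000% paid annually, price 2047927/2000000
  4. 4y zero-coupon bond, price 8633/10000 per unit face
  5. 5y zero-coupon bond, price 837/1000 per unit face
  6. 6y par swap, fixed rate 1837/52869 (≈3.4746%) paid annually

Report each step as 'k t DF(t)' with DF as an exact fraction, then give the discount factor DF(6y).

step 1 [1y] swap r/1=423/9577: DF=(1 − 423/9577·(0))/(1+423/9577) = 9577/10000 ≈ 0.957700
step 2 [2y] swap r/1=867/18710: DF=(1 − 867/18710·(0.957700))/(1+867/18710) = 9133/10000 ≈ 0.913300
step 3 [3y] bond c/1=9/200: DF=(2047927/2000000 − 9/200·(0.957700+0.913300))/(1+9/200) = 8993/10000 ≈ 0.899300
step 4 [4y] zero: DF = P = 8633/10000 ≈ 0.863300
step 5 [5y] zero: DF = P = 837/1000 ≈ 0.837000
step 6 [6y] swap r/1=1837/52869: DF=(1 − 1837/52869·(0.957700+0.913300+0.899300+0.863300+0.837000))/(1+1837/52869) = 8163/10000 ≈ 0.816300

1 1 9577/10000
2 2 9133/10000
3 3 8993/10000
4 4 8633/10000
5 5 837/1000
6 6 8163/10000
DF(6y) = 8163/10000 ≈ 0.816300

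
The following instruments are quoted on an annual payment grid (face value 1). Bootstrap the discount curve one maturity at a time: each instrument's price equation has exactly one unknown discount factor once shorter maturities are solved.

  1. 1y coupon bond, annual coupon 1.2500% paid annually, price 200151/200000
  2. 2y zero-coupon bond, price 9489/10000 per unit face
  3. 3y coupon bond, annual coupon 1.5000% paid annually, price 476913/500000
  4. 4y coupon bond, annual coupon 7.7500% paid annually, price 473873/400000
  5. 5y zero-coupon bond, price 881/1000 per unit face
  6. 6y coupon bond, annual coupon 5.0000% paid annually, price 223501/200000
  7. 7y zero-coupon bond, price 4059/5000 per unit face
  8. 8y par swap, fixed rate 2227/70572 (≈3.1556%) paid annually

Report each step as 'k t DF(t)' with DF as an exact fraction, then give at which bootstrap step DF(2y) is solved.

1 1 2471/2500
2 2 9489/10000
3 3 9111/10000
4 4 4473/5000
5 5 881/1000
6 6 8441/10000
7 7 4059/5000
8 8 7773/10000
DF(2y) is solved at step 2

step 1 [1y] bond c/1=1/80: DF=(200151/200000 − 1/80·(0))/(1+1/80) = 2471/2500 ≈ 0.988400
step 2 [2y] zero: DF = P = 9489/10000 ≈ 0.948900
step 3 [3y] bond c/1=3/200: DF=(476913/500000 − 3/200·(0.988400+0.948900))/(1+3/200) = 9111/10000 ≈ 0.911100
step 4 [4y] bond c/1=31/400: DF=(473873/400000 − 31/400·(0.988400+0.948900+0.911100))/(1+31/400) = 4473/5000 ≈ 0.894600
step 5 [5y] zero: DF = P = 881/1000 ≈ 0.881000
step 6 [6y] bond c/1=1/20: DF=(223501/200000 − 1/20·(0.988400+0.948900+0.911100+0.894600+0.881000))/(1+1/20) = 8441/10000 ≈ 0.844100
step 7 [7y] zero: DF = P = 4059/5000 ≈ 0.811800
step 8 [8y] swap r/1=2227/70572: DF=(1 − 2227/70572·(0.988400+0.948900+0.911100+0.894600+0.881000+0.844100+0.811800))/(1+2227/70572) = 7773/10000 ≈ 0.777300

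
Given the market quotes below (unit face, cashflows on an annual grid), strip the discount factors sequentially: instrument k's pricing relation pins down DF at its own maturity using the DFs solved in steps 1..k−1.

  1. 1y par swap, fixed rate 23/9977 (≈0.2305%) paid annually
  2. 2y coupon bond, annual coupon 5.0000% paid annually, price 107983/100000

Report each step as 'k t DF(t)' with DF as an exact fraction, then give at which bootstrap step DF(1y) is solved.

1 1 9977/10000
2 2 9809/10000
DF(1y) is solved at step 1

step 1 [1y] swap r/1=23/9977: DF=(1 − 23/9977·(0))/(1+23/9977) = 9977/10000 ≈ 0.997700
step 2 [2y] bond c/1=1/20: DF=(107983/100000 − 1/20·(0.997700))/(1+1/20) = 9809/10000 ≈ 0.980900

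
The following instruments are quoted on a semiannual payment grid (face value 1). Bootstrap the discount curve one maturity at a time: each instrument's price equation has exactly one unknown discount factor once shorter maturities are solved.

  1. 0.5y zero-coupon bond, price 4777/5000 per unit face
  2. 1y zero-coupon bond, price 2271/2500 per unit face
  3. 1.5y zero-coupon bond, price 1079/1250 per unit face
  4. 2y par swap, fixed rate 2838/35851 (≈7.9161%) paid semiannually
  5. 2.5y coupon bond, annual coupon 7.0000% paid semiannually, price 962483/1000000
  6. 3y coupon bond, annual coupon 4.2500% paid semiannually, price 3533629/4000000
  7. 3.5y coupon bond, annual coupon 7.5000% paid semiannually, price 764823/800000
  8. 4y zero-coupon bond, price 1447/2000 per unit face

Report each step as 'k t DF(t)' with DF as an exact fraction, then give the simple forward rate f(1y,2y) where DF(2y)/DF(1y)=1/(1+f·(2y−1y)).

1 1/2 4777/5000
2 1 2271/2500
3 3/2 1079/1250
4 2 8581/10000
5 5/2 8087/10000
6 3 967/1250
7 7/2 7347/10000
8 4 1447/2000
f(1y,2y) = ((2271/2500)/(8581/10000) − 1)/(1) = 503/8581 ≈ 5.8618%

step 1 [0.5y] zero: DF = P = 4777/5000 ≈ 0.955400
step 2 [1y] zero: DF = P = 2271/2500 ≈ 0.908400
step 3 [1.5y] zero: DF = P = 1079/1250 ≈ 0.863200
step 4 [2y] swap r/2=1419/35851: DF=(1 − 1419/35851·(0.955400+0.908400+0.863200))/(1+1419/35851) = 8581/10000 ≈ 0.858100
step 5 [2.5y] bond c/2=7/200: DF=(962483/1000000 − 7/200·(0.955400+0.908400+0.863200+0.858100))/(1+7/200) = 8087/10000 ≈ 0.808700
step 6 [3y] bond c/2=17/800: DF=(3533629/4000000 − 17/800·(0.955400+0.908400+0.863200+0.858100+0.808700))/(1+17/800) = 967/1250 ≈ 0.773600
step 7 [3.5y] bond c/2=3/80: DF=(764823/800000 − 3/80·(0.955400+0.908400+0.863200+0.858100+0.808700+0.773600))/(1+3/80) = 7347/10000 ≈ 0.734700
step 8 [4y] zero: DF = P = 1447/2000 ≈ 0.723500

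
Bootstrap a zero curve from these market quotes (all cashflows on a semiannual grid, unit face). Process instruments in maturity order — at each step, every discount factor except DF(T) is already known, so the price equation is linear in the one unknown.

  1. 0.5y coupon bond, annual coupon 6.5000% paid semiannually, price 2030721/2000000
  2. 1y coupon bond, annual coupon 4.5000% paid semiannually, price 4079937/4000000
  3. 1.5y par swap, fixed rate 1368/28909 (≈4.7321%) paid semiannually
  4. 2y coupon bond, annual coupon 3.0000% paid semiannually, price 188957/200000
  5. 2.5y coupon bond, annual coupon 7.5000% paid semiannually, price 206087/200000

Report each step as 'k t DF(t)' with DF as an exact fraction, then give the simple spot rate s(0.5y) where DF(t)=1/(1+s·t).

1 1/2 4917/5000
2 1 9759/10000
3 3/2 2329/2500
4 2 8881/10000
5 5/2 4283/5000
s(0.5y) = (1/(4917/5000) − 1)/(1/2) = 166/4917 ≈ 3.3760%

step 1 [0.5y] bond c/2=13/400: DF=(2030721/2000000 − 13/400·(0))/(1+13/400) = 4917/5000 ≈ 0.983400
step 2 [1y] bond c/2=9/400: DF=(4079937/4000000 − 9/400·(0.983400))/(1+9/400) = 9759/10000 ≈ 0.975900
step 3 [1.5y] swap r/2=684/28909: DF=(1 − 684/28909·(0.983400+0.975900))/(1+684/28909) = 2329/2500 ≈ 0.931600
step 4 [2y] bond c/2=3/200: DF=(188957/200000 − 3/200·(0.983400+0.975900+0.931600))/(1+3/200) = 8881/10000 ≈ 0.888100
step 5 [2.5y] bond c/2=3/80: DF=(206087/200000 − 3/80·(0.983400+0.975900+0.931600+0.888100))/(1+3/80) = 4283/5000 ≈ 0.856600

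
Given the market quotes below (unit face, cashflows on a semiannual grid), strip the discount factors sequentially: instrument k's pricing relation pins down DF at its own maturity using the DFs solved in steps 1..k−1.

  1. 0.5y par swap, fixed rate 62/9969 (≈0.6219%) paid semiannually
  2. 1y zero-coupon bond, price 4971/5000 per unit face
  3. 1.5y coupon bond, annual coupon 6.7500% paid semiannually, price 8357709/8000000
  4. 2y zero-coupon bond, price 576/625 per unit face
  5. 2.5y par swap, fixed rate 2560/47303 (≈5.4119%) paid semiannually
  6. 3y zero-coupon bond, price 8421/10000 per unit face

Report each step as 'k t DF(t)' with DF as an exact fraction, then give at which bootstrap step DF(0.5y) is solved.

step 1 [0.5y] swap r/2=31/9969: DF=(1 − 31/9969·(0))/(1+31/9969) = 9969/10000 ≈ 0.996900
step 2 [1y] zero: DF = P = 4971/5000 ≈ 0.994200
step 3 [1.5y] bond c/2=27/800: DF=(8357709/8000000 − 27/800·(0.996900+0.994200))/(1+27/800) = 591/625 ≈ 0.945600
step 4 [2y] zero: DF = P = 576/625 ≈ 0.921600
step 5 [2.5y] swap r/2=1280/47303: DF=(1 − 1280/47303·(0.996900+0.994200+0.945600+0.921600))/(1+1280/47303) = 109/125 ≈ 0.872000
step 6 [3y] zero: DF = P = 8421/10000 ≈ 0.842100

1 1/2 9969/10000
2 1 4971/5000
3 3/2 591/625
4 2 576/625
5 5/2 109/125
6 3 8421/10000
DF(0.5y) is solved at step 1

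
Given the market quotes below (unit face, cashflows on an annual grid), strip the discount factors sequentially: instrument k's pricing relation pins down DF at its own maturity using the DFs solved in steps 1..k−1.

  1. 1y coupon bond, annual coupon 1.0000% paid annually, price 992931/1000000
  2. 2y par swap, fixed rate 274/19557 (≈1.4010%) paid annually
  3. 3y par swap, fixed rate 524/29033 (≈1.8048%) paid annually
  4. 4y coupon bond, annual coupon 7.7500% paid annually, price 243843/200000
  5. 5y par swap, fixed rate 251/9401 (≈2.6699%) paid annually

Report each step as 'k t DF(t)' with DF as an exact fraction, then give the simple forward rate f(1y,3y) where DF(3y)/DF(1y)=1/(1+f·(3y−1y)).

step 1 [1y] bond c/1=1/100: DF=(992931/1000000 − 1/100·(0))/(1+1/100) = 9831/10000 ≈ 0.983100
step 2 [2y] swap r/1=274/19557: DF=(1 − 274/19557·(0.983100))/(1+274/19557) = 4863/5000 ≈ 0.972600
step 3 [3y] swap r/1=524/29033: DF=(1 − 524/29033·(0.983100+0.972600))/(1+524/29033) = 2369/2500 ≈ 0.947600
step 4 [4y] bond c/1=31/400: DF=(243843/200000 − 31/400·(0.983100+0.972600+0.947600))/(1+31/400) = 9227/10000 ≈ 0.922700
step 5 [5y] swap r/1=251/9401: DF=(1 − 251/9401·(0.983100+0.972600+0.947600+0.922700))/(1+251/9401) = 1749/2000 ≈ 0.874500

1 1 9831/10000
2 2 4863/5000
3 3 2369/2500
4 4 9227/10000
5 5 1749/2000
f(1y,3y) = ((9831/10000)/(2369/2500) − 1)/(2) = 355/18952 ≈ 1.8732%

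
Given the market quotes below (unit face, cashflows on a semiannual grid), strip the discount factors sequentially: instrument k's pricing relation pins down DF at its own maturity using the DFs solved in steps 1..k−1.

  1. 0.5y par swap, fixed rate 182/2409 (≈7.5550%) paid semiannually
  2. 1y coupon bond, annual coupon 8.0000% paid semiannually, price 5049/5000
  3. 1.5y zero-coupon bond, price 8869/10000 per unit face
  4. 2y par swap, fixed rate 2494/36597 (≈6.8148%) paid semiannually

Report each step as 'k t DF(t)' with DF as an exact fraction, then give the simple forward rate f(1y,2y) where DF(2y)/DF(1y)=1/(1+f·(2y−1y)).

1 1/2 2409/2500
2 1 9339/10000
3 3/2 8869/10000
4 2 8753/10000
f(1y,2y) = ((9339/10000)/(8753/10000) − 1)/(1) = 586/8753 ≈ 6.6948%

step 1 [0.5y] swap r/2=91/2409: DF=(1 − 91/2409·(0))/(1+91/2409) = 2409/2500 ≈ 0.963600
step 2 [1y] bond c/2=1/25: DF=(5049/5000 − 1/25·(0.963600))/(1+1/25) = 9339/10000 ≈ 0.933900
step 3 [1.5y] zero: DF = P = 8869/10000 ≈ 0.886900
step 4 [2y] swap r/2=1247/36597: DF=(1 − 1247/36597·(0.963600+0.933900+0.886900))/(1+1247/36597) = 8753/10000 ≈ 0.875300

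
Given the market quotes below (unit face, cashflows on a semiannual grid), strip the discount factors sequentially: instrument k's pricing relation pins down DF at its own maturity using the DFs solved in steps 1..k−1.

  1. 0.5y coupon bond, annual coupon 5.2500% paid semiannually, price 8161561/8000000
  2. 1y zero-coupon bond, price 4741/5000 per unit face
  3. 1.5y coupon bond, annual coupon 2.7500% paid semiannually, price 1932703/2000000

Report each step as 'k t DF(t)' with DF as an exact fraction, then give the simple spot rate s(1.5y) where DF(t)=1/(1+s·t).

step 1 [0.5y] bond c/2=21/800: DF=(8161561/8000000 − 21/800·(0))/(1+21/800) = 9941/10000 ≈ 0.994100
step 2 [1y] zero: DF = P = 4741/5000 ≈ 0.948200
step 3 [1.5y] bond c/2=11/800: DF=(1932703/2000000 − 11/800·(0.994100+0.948200))/(1+11/800) = 9269/10000 ≈ 0.926900

1 1/2 9941/10000
2 1 4741/5000
3 3/2 9269/10000
s(1.5y) = (1/(9269/10000) − 1)/(3/2) = 1462/27807 ≈ 5.2577%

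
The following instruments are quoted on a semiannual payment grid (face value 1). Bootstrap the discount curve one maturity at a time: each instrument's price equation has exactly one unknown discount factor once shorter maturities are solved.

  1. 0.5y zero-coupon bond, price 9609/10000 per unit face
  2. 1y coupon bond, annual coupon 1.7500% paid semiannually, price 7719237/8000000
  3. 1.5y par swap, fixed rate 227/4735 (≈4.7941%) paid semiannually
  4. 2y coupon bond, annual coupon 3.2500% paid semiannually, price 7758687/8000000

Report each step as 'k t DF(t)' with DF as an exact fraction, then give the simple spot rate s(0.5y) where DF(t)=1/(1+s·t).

1 1/2 9609/10000
2 1 4741/5000
3 3/2 9319/10000
4 2 9089/10000
s(0.5y) = (1/(9609/10000) − 1)/(1/2) = 782/9609 ≈ 8.1382%

step 1 [0.5y] zero: DF = P = 9609/10000 ≈ 0.960900
step 2 [1y] bond c/2=7/800: DF=(7719237/8000000 − 7/800·(0.960900))/(1+7/800) = 4741/5000 ≈ 0.948200
step 3 [1.5y] swap r/2=227/9470: DF=(1 − 227/9470·(0.960900+0.948200))/(1+227/9470) = 9319/10000 ≈ 0.931900
step 4 [2y] bond c/2=13/800: DF=(7758687/8000000 − 13/800·(0.960900+0.948200+0.931900))/(1+13/800) = 9089/10000 ≈ 0.908900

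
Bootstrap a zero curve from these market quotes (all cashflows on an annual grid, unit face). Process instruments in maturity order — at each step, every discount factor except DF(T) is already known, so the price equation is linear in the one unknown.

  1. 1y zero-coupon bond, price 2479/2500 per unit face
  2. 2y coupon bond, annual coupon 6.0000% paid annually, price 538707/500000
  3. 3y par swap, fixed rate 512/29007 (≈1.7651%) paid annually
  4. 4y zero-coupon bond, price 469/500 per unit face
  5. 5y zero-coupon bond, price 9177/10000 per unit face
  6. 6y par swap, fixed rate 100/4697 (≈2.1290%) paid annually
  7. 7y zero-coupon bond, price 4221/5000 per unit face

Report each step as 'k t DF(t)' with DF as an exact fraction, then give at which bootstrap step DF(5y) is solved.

step 1 [1y] zero: DF = P = 2479/2500 ≈ 0.991600
step 2 [2y] bond c/1=3/50: DF=(538707/500000 − 3/50·(0.991600))/(1+3/50) = 9603/10000 ≈ 0.960300
step 3 [3y] swap r/1=512/29007: DF=(1 − 512/29007·(0.991600+0.960300))/(1+512/29007) = 593/625 ≈ 0.948800
step 4 [4y] zero: DF = P = 469/500 ≈ 0.938000
step 5 [5y] zero: DF = P = 9177/10000 ≈ 0.917700
step 6 [6y] swap r/1=100/4697: DF=(1 − 100/4697·(0.991600+0.960300+0.948800+0.938000+0.917700))/(1+100/4697) = 22/25 ≈ 0.880000
step 7 [7y] zero: DF = P = 4221/5000 ≈ 0.844200

1 1 2479/2500
2 2 9603/10000
3 3 593/625
4 4 469/500
5 5 9177/10000
6 6 22/25
7 7 4221/5000
DF(5y) is solved at step 5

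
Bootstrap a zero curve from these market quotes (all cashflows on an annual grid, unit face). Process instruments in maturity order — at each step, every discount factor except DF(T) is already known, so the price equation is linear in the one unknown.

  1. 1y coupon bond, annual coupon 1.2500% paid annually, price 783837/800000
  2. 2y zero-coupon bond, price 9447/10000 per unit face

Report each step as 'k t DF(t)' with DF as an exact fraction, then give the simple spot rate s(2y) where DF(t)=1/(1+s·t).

step 1 [1y] bond c/1=1/80: DF=(783837/800000 − 1/80·(0))/(1+1/80) = 9677/10000 ≈ 0.967700
step 2 [2y] zero: DF = P = 9447/10000 ≈ 0.944700

1 1 9677/10000
2 2 9447/10000
s(2y) = (1/(9447/10000) − 1)/(2) = 553/18894 ≈ 2.9269%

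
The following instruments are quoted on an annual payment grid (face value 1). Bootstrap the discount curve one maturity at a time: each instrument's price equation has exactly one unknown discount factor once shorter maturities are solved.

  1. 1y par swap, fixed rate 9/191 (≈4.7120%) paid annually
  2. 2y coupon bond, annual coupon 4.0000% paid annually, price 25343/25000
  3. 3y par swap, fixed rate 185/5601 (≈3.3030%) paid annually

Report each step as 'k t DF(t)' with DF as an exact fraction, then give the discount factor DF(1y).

step 1 [1y] swap r/1=9/191: DF=(1 − 9/191·(0))/(1+9/191) = 191/200 ≈ 0.955000
step 2 [2y] bond c/1=1/25: DF=(25343/25000 − 1/25·(0.955000))/(1+1/25) = 469/500 ≈ 0.938000
step 3 [3y] swap r/1=185/5601: DF=(1 − 185/5601·(0.955000+0.938000))/(1+185/5601) = 363/400 ≈ 0.907500

1 1 191/200
2 2 469/500
3 3 363/400
DF(1y) = 191/200 ≈ 0.955000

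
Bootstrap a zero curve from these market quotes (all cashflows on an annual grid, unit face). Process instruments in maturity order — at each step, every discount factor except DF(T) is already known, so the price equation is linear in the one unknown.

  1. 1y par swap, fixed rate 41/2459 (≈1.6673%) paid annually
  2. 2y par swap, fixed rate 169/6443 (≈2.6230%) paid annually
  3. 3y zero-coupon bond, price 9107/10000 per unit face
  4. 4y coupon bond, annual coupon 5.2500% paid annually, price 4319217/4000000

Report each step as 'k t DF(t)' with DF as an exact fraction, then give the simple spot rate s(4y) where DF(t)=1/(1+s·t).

step 1 [1y] swap r/1=41/2459: DF=(1 − 41/2459·(0))/(1+41/2459) = 2459/2500 ≈ 0.983600
step 2 [2y] swap r/1=169/6443: DF=(1 − 169/6443·(0.983600))/(1+169/6443) = 9493/10000 ≈ 0.949300
step 3 [3y] zero: DF = P = 9107/10000 ≈ 0.910700
step 4 [4y] bond c/1=21/400: DF=(4319217/4000000 − 21/400·(0.983600+0.949300+0.910700))/(1+21/400) = 8841/10000 ≈ 0.884100

1 1 2459/2500
2 2 9493/10000
3 3 9107/10000
4 4 8841/10000
s(4y) = (1/(8841/10000) − 1)/(4) = 1159/35364 ≈ 3.2773%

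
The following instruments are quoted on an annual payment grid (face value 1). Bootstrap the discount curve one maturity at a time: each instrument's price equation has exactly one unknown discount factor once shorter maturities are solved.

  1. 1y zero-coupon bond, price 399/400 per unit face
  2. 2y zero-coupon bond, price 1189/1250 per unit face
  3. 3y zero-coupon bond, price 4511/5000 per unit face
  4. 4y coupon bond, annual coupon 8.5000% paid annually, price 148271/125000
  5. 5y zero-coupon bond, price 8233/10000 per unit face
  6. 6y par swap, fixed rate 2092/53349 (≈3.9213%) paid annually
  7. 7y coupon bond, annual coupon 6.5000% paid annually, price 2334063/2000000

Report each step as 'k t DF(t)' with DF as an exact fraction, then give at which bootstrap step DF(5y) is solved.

1 1 399/400
2 2 1189/1250
3 3 4511/5000
4 4 8699/10000
5 5 8233/10000
6 6 1977/2500
7 7 3851/5000
DF(5y) is solved at step 5

step 1 [1y] zero: DF = P = 399/400 ≈ 0.997500
step 2 [2y] zero: DF = P = 1189/1250 ≈ 0.951200
step 3 [3y] zero: DF = P = 4511/5000 ≈ 0.902200
step 4 [4y] bond c/1=17/200: DF=(148271/125000 − 17/200·(0.997500+0.951200+0.902200))/(1+17/200) = 8699/10000 ≈ 0.869900
step 5 [5y] zero: DF = P = 8233/10000 ≈ 0.823300
step 6 [6y] swap r/1=2092/53349: DF=(1 − 2092/53349·(0.997500+0.951200+0.902200+0.869900+0.823300))/(1+2092/53349) = 1977/2500 ≈ 0.790800
step 7 [7y] bond c/1=13/200: DF=(2334063/2000000 − 13/200·(0.997500+0.951200+0.902200+0.869900+0.823300+0.790800))/(1+13/200) = 3851/5000 ≈ 0.770200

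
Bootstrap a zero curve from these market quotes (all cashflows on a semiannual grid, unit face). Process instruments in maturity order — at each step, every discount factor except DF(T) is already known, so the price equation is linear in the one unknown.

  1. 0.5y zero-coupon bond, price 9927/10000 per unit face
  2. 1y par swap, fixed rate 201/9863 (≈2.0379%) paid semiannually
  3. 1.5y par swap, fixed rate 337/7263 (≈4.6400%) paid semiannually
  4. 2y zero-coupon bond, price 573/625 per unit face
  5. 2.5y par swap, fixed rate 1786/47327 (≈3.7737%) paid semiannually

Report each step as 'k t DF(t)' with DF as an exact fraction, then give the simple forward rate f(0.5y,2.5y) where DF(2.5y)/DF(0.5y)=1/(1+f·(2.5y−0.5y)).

1 1/2 9927/10000
2 1 9799/10000
3 3/2 4663/5000
4 2 573/625
5 5/2 9107/10000
f(0.5y,2.5y) = ((9927/10000)/(9107/10000) − 1)/(2) = 410/9107 ≈ 4.5020%

step 1 [0.5y] zero: DF = P = 9927/10000 ≈ 0.992700
step 2 [1y] swap r/2=201/19726: DF=(1 − 201/19726·(0.992700))/(1+201/19726) = 9799/10000 ≈ 0.979900
step 3 [1.5y] swap r/2=337/14526: DF=(1 − 337/14526·(0.992700+0.979900))/(1+337/14526) = 4663/5000 ≈ 0.932600
step 4 [2y] zero: DF = P = 573/625 ≈ 0.916800
step 5 [2.5y] swap r/2=893/47327: DF=(1 − 893/47327·(0.992700+0.979900+0.932600+0.916800))/(1+893/47327) = 9107/10000 ≈ 0.910700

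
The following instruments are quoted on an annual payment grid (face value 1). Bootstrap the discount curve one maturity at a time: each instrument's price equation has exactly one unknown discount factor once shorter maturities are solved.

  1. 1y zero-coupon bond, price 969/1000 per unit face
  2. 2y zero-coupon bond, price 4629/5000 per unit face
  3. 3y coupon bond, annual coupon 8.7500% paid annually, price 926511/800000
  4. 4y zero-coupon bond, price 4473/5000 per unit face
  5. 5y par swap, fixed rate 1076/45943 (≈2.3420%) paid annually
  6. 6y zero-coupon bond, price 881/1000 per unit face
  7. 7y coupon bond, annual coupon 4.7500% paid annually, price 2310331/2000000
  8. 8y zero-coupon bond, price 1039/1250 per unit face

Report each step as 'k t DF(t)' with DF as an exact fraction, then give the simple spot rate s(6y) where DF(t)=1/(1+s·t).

step 1 [1y] zero: DF = P = 969/1000 ≈ 0.969000
step 2 [2y] zero: DF = P = 4629/5000 ≈ 0.925800
step 3 [3y] bond c/1=7/80: DF=(926511/800000 − 7/80·(0.969000+0.925800))/(1+7/80) = 73/80 ≈ 0.912500
step 4 [4y] zero: DF = P = 4473/5000 ≈ 0.894600
step 5 [5y] swap r/1=1076/45943: DF=(1 − 1076/45943·(0.969000+0.925800+0.912500+0.894600))/(1+1076/45943) = 2231/2500 ≈ 0.892400
step 6 [6y] zero: DF = P = 881/1000 ≈ 0.881000
step 7 [7y] bond c/1=19/400: DF=(2310331/2000000 − 19/400·(0.969000+0.925800+0.912500+0.894600+0.892400+0.881000))/(1+19/400) = 1709/2000 ≈ 0.854500
step 8 [8y] zero: DF = P = 1039/1250 ≈ 0.831200

1 1 969/1000
2 2 4629/5000
3 3 73/80
4 4 4473/5000
5 5 2231/2500
6 6 881/1000
7 7 1709/2000
8 8 1039/1250
s(6y) = (1/(881/1000) − 1)/(6) = 119/5286 ≈ 2.2512%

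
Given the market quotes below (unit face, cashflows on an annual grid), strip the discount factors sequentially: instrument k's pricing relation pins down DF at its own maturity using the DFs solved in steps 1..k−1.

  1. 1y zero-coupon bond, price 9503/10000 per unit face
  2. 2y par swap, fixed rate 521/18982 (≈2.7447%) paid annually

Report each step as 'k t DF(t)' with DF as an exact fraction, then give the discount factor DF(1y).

1 1 9503/10000
2 2 9479/10000
DF(1y) = 9503/10000 ≈ 0.950300

step 1 [1y] zero: DF = P = 9503/10000 ≈ 0.950300
step 2 [2y] swap r/1=521/18982: DF=(1 − 521/18982·(0.950300))/(1+521/18982) = 9479/10000 ≈ 0.947900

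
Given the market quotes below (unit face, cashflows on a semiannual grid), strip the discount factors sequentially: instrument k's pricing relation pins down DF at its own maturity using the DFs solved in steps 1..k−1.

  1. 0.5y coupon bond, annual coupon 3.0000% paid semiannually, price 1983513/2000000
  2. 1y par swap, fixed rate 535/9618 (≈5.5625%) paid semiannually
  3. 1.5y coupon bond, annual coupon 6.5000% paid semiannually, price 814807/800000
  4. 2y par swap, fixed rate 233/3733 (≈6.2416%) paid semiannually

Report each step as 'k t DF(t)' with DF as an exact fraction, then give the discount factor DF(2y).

step 1 [0.5y] bond c/2=3/200: DF=(1983513/2000000 − 3/200·(0))/(1+3/200) = 9771/10000 ≈ 0.977100
step 2 [1y] swap r/2=535/19236: DF=(1 − 535/19236·(0.977100))/(1+535/19236) = 1893/2000 ≈ 0.946500
step 3 [1.5y] bond c/2=13/400: DF=(814807/800000 − 13/400·(0.977100+0.946500))/(1+13/400) = 9259/10000 ≈ 0.925900
step 4 [2y] swap r/2=233/7466: DF=(1 − 233/7466·(0.977100+0.946500+0.925900))/(1+233/7466) = 1767/2000 ≈ 0.883500

1 1/2 9771/10000
2 1 1893/2000
3 3/2 9259/10000
4 2 1767/2000
DF(2y) = 1767/2000 ≈ 0.883500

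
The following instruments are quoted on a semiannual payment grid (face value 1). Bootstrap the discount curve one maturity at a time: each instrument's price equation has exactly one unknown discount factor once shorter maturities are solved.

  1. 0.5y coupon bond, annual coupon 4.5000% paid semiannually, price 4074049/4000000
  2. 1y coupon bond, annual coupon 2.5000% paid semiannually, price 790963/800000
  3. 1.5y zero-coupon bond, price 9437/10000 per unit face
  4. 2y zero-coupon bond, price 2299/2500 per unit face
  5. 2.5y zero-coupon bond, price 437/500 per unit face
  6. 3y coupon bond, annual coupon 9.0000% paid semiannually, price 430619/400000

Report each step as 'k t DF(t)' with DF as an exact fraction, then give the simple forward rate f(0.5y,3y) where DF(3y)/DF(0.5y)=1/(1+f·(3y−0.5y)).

1 1/2 9961/10000
2 1 4821/5000
3 3/2 9437/10000
4 2 2299/2500
5 5/2 437/500
6 3 8279/10000
f(0.5y,3y) = ((9961/10000)/(8279/10000) − 1)/(5/2) = 3364/41395 ≈ 8.1266%

step 1 [0.5y] bond c/2=9/400: DF=(4074049/4000000 − 9/400·(0))/(1+9/400) = 9961/10000 ≈ 0.996100
step 2 [1y] bond c/2=1/80: DF=(790963/800000 − 1/80·(0.996100))/(1+1/80) = 4821/5000 ≈ 0.964200
step 3 [1.5y] zero: DF = P = 9437/10000 ≈ 0.943700
step 4 [2y] zero: DF = P = 2299/2500 ≈ 0.919600
step 5 [2.5y] zero: DF = P = 437/500 ≈ 0.874000
step 6 [3y] bond c/2=9/200: DF=(430619/400000 − 9/200·(0.996100+0.964200+0.943700+0.919600+0.874000))/(1+9/200) = 8279/10000 ≈ 0.827900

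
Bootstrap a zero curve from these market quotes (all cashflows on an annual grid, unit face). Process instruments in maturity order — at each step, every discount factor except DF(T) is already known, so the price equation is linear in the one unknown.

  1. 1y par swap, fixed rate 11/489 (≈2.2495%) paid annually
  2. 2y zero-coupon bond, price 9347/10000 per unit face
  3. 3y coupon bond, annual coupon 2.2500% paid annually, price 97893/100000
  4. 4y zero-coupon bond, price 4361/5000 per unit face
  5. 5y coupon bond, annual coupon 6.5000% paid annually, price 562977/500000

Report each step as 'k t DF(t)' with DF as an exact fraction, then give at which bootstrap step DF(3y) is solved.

step 1 [1y] swap r/1=11/489: DF=(1 − 11/489·(0))/(1+11/489) = 489/500 ≈ 0.978000
step 2 [2y] zero: DF = P = 9347/10000 ≈ 0.934700
step 3 [3y] bond c/1=9/400: DF=(97893/100000 − 9/400·(0.978000+0.934700))/(1+9/400) = 9153/10000 ≈ 0.915300
step 4 [4y] zero: DF = P = 4361/5000 ≈ 0.872200
step 5 [5y] bond c/1=13/200: DF=(562977/500000 − 13/200·(0.978000+0.934700+0.915300+0.872200))/(1+13/200) = 4157/5000 ≈ 0.831400

1 1 489/500
2 2 9347/10000
3 3 9153/10000
4 4 4361/5000
5 5 4157/5000
DF(3y) is solved at step 3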